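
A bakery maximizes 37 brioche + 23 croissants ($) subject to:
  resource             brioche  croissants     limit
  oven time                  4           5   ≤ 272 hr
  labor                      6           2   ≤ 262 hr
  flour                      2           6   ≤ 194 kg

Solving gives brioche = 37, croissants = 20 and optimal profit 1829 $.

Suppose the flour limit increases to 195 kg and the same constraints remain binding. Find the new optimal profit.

Binding: labor and flour. Non-binding: oven time (24 unused).
Slack constraints have shadow price 0 (complementary slackness).
From A_Bᵀ y = c: 6·y_labor + 2·y_flour = 37; 2·y_labor + 6·y_flour = 23.
This yields shadow prices y_labor = 5.5, y_flour = 2.
Δz = y_flour·Δb = 2 × (1) = 2, so new z* = 1829 + 2 = 1831.

1831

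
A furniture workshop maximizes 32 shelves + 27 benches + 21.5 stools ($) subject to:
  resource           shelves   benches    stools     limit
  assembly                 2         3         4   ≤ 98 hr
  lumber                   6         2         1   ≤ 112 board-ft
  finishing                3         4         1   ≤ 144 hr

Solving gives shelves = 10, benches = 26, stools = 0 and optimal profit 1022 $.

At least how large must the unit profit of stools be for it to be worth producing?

31

Check each constraint at x*: assembly 98/98 (tight); lumber 112/112 (tight); finishing 134/144 (slack 10).
By complementary slackness, y = 0 for the non-binding constraint.
Dual feasibility on the basic columns requires 2·y_assembly + 6·y_lumber = 32, 3·y_assembly + 2·y_lumber = 27.
This yields shadow prices y_assembly = 7, y_lumber = 3.
stools enters the basis when its profit ≥ yᵀa₃ = 7·4 + 3·1 = 31.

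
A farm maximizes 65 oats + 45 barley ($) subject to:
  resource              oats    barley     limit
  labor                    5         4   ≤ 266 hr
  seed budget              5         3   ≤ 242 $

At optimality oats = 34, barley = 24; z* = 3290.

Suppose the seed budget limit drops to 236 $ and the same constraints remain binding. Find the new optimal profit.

3248

Check each constraint at x*: labor 266/266 (tight); seed budget 242/242 (tight).
The binding rows give the dual system: 5·y_labor + 5·y_seed budget = 65 and 4·y_labor + 3·y_seed budget = 45.
Solving: y_labor = 6, y_seed budget = 7.
Δz = y_seed budget·Δb = 7 × (-6) = -42, so new z* = 3290 − 42 = 3248.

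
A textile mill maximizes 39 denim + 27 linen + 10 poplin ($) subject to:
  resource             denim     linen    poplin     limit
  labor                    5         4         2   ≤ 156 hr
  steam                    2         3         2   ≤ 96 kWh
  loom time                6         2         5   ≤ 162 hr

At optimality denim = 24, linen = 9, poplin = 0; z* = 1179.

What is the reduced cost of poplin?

-9.5

At the optimum: labor uses 156 of 156 (binding); steam uses 75 of 96 (slack = 21); loom time uses 162 of 162 (binding).
By complementary slackness, y = 0 for the non-binding constraint.
Dual feasibility on the basic columns requires 5·y_labor + 6·y_loom time = 39, 4·y_labor + 2·y_loom time = 27.
Solving: y_labor = 6, y_loom time = 1.5.
Reduced cost of poplin: c₃ − yᵀa₃ = 10 − (6·2 + 1.5·5) = 10 − 19.5 = -9.5.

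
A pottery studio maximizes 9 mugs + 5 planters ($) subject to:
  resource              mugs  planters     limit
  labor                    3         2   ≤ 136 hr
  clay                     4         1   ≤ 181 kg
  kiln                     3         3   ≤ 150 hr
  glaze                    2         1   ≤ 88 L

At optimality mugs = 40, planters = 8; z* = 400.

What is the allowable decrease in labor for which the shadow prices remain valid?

Binding constraints: labor, glaze. The basis is B = [[3,2],[2,1]] with det -1.
Per unit decrease in labor, x* moves by d = (1, -2).
The basis stays optimal until planters reaches 0; allowable decrease = 4 hr.

4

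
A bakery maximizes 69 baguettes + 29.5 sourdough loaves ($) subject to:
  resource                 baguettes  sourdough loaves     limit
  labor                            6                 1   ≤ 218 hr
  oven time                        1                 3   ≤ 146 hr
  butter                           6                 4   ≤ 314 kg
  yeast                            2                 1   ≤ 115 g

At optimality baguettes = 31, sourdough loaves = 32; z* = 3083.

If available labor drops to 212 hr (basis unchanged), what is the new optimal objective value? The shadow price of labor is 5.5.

3050

Δb = -6, so new z* = 3083 + (5.5)·(-6) = 3083 − 33 = 3050.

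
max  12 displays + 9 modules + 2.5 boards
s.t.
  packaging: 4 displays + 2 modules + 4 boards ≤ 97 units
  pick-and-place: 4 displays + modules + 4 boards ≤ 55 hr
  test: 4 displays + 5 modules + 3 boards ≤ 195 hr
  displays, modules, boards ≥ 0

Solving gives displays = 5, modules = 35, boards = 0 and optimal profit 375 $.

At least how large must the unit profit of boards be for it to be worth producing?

At the optimum: packaging uses 90 of 97 (slack = 7); pick-and-place uses 55 of 55 (binding); test uses 195 of 195 (binding).
By complementary slackness, y = 0 for the non-binding constraint.
Dual feasibility on the basic columns requires 4·y_pick-and-place + 4·y_test = 12, 1·y_pick-and-place + 5·y_test = 9.
→ y_pick-and-place = 1.5 and y_test = 1.5.
boards enters the basis when its profit ≥ yᵀa₃ = 1.5·4 + 1.5·3 = 10.5.

10.5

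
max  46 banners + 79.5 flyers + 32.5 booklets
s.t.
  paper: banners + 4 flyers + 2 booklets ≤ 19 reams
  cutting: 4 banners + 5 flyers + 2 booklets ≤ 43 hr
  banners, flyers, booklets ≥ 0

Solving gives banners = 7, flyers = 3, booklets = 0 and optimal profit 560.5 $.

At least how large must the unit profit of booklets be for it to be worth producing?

35

Check each constraint at x*: paper 19/19 (tight); cutting 43/43 (tight).
Dual feasibility on the basic columns requires 1·y_paper + 4·y_cutting = 46, 4·y_paper + 5·y_cutting = 79.5.
This yields shadow prices y_paper = 8, y_cutting = 9.5.
booklets enters the basis when its profit ≥ yᵀa₃ = 8·2 + 9.5·2 = 35.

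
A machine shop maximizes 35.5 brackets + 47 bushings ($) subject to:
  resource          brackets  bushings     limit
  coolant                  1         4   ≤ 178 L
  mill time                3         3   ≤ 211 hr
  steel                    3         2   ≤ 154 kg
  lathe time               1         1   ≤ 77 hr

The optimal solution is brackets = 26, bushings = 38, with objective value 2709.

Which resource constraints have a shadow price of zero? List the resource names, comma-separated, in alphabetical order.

coolant: 178/178 (binding)
mill time: 192/211 (slack 19)
steel: 154/154 (binding)
lathe time: 64/77 (slack 13)
By complementary slackness, a constraint with positive slack has shadow price 0 → lathe time, mill time.

lathe time, mill time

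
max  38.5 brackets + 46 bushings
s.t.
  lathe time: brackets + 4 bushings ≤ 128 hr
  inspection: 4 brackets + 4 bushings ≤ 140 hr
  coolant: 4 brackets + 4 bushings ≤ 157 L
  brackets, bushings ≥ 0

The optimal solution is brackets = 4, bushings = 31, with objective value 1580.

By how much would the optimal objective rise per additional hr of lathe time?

2.5

Binding: lathe time and inspection. Non-binding: coolant (17 unused).
Slack constraints have shadow price 0 (complementary slackness).
Dual feasibility on the basic columns requires 1·y_lathe time + 4·y_inspection = 38.5, 4·y_lathe time + 4·y_inspection = 46.
This yields shadow prices y_lathe time = 2.5, y_inspection = 9.
Shadow price of lathe time = 2.5.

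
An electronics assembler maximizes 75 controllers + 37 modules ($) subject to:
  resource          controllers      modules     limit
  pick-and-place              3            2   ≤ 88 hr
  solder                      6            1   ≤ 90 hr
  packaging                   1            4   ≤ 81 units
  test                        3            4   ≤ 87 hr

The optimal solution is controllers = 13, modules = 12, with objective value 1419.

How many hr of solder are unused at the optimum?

solder used = 6·13 + 1·12 = 90; slack = 90 − 90 = 0.

0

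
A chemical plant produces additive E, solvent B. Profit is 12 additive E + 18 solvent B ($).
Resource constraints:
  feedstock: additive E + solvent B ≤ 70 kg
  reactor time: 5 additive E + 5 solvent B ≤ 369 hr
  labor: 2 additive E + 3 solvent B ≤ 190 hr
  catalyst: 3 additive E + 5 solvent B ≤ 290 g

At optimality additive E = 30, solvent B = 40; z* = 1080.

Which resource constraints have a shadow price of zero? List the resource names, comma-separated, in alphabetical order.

labor, reactor time

feedstock: 70/70 (binding)
reactor time: 350/369 (slack 19)
labor: 180/190 (slack 10)
catalyst: 290/290 (binding)
By complementary slackness, a constraint with positive slack has shadow price 0 → labor, reactor time.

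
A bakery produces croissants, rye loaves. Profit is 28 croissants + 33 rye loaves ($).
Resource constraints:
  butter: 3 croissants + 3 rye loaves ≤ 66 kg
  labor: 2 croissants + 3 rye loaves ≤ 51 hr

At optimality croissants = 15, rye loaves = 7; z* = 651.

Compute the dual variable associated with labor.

5

At the optimum: butter uses 66 of 66 (binding); labor uses 51 of 51 (binding).
From A_Bᵀ y = c: 3·y_butter + 2·y_labor = 28; 3·y_butter + 3·y_labor = 33.
This yields shadow prices y_butter = 6, y_labor = 5.
Shadow price of labor = 5.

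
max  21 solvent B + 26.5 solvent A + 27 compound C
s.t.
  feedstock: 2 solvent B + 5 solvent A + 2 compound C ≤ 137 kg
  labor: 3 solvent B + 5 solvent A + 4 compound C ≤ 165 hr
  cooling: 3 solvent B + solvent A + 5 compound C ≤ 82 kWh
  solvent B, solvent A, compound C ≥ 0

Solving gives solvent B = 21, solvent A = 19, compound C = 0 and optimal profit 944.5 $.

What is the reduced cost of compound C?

Check each constraint at x*: feedstock 137/137 (tight); labor 158/165 (slack 7); cooling 82/82 (tight).
Slack constraints have shadow price 0 (complementary slackness).
The binding rows give the dual system: 2·y_feedstock + 3·y_cooling = 21 and 5·y_feedstock + 1·y_cooling = 26.5.
→ y_feedstock = 4.5 and y_cooling = 4.
Reduced cost of compound C: c₃ − yᵀa₃ = 27 − (4.5·2 + 4·5) = 27 − 29 = -2.

-2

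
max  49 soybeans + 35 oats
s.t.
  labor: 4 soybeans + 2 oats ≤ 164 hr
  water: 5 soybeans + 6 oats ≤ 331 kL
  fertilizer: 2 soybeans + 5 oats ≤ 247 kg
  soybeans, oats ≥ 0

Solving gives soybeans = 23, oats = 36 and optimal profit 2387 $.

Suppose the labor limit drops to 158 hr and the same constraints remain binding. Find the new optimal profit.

2336

Check each constraint at x*: labor 164/164 (tight); water 331/331 (tight); fertilizer 226/247 (slack 21).
Slack constraints have shadow price 0 (complementary slackness).
From A_Bᵀ y = c: 4·y_labor + 5·y_water = 49; 2·y_labor + 6·y_water = 35.
This yields shadow prices y_labor = 8.5, y_water = 3.
Δz = y_labor·Δb = 8.5 × (-6) = -51, so new z* = 2387 − 51 = 2336.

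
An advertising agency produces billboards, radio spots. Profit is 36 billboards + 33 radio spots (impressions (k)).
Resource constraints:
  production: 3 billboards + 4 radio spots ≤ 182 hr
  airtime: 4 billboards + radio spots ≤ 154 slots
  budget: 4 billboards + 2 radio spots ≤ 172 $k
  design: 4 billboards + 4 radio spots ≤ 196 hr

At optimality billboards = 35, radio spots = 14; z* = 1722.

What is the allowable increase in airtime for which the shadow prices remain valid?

Binding constraints: airtime, design. The basis is B = [[4,1],[4,4]] with det 12.
Per unit increase in airtime, x* moves by d = (0.3333, -0.3333).
The basis stays optimal until budget becomes binding; allowable increase = 6 slots.

6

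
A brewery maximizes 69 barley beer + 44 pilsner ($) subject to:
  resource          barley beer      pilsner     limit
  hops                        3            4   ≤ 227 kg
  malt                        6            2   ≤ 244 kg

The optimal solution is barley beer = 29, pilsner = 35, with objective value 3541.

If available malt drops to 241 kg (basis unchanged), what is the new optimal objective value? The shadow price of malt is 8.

3517

Δb = -3, so new z* = 3541 + (8)·(-3) = 3541 − 24 = 3517.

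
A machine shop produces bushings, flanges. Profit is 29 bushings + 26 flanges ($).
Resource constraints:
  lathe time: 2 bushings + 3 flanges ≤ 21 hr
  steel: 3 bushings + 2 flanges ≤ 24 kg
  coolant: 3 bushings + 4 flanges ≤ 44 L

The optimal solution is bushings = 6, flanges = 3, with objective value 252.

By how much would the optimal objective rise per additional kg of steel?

7

Binding: lathe time and steel. Non-binding: coolant (14 unused).
Slack constraints have shadow price 0 (complementary slackness).
From A_Bᵀ y = c: 2·y_lathe time + 3·y_steel = 29; 3·y_lathe time + 2·y_steel = 26.
Solving: y_lathe time = 4, y_steel = 7.
Shadow price of steel = 7.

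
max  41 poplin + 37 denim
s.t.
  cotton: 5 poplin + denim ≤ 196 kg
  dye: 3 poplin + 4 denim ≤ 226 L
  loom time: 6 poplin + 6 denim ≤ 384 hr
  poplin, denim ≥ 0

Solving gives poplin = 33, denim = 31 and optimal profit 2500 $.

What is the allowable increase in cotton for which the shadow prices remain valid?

124

Binding constraints: cotton, loom time. The basis is B = [[5,1],[6,6]] with det 24.
Per unit increase in cotton, x* moves by d = (0.25, -0.25).
The basis stays optimal until denim reaches 0; allowable increase = 124 kg.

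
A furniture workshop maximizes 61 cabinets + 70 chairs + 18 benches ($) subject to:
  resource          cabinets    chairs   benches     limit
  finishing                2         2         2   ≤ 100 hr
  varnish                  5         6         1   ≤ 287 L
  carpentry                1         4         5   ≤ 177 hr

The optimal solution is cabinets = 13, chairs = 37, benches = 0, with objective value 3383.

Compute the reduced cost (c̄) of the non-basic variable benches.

-7

Binding: finishing and varnish. Non-binding: carpentry (16 unused).
Slack constraints have shadow price 0 (complementary slackness).
The binding rows give the dual system: 2·y_finishing + 5·y_varnish = 61 and 2·y_finishing + 6·y_varnish = 70.
This yields shadow prices y_finishing = 8, y_varnish = 9.
Reduced cost of benches: c₃ − yᵀa₃ = 18 − (8·2 + 9·1) = 18 − 25 = -7.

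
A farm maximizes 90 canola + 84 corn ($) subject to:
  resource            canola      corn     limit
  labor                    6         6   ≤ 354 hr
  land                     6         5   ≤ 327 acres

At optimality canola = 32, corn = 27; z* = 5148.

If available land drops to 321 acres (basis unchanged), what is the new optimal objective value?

5112

At the optimum: labor uses 354 of 354 (binding); land uses 327 of 327 (binding).
From A_Bᵀ y = c: 6·y_labor + 6·y_land = 90; 6·y_labor + 5·y_land = 84.
→ y_labor = 9 and y_land = 6.
Δz = y_land·Δb = 6 × (-6) = -36, so new z* = 5148 − 36 = 5112.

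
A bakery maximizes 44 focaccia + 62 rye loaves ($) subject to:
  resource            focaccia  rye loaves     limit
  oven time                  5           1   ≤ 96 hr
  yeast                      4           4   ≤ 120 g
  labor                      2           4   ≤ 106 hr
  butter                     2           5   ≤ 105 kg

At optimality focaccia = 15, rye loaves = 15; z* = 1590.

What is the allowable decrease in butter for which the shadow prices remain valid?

Binding constraints: yeast, butter. The basis is B = [[4,4],[2,5]] with det 12.
Per unit decrease in butter, x* moves by d = (0.3333, -0.3333).
The basis stays optimal until oven time becomes binding; allowable decrease = 4.5 kg.

4.5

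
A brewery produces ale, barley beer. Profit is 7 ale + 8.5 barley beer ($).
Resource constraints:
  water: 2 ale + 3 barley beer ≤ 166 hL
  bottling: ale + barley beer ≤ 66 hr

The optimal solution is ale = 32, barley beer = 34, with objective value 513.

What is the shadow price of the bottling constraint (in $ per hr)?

4

Both water and bottling are binding at x*.
Dual feasibility on the basic columns requires 2·y_water + 1·y_bottling = 7, 3·y_water + 1·y_bottling = 8.5.
Solving: y_water = 1.5, y_bottling = 4.
Shadow price of bottling = 4.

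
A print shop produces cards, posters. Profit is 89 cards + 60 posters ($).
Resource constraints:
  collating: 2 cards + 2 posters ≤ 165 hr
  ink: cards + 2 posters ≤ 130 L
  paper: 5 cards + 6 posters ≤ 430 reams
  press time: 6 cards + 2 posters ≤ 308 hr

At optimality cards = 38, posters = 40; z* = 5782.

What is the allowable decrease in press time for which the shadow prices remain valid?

78

Binding constraints: paper, press time. The basis is B = [[5,6],[6,2]] with det -26.
Per unit decrease in press time, x* moves by d = (-0.2308, 0.1923).
The basis stays optimal until ink becomes binding; allowable decrease = 78 hr.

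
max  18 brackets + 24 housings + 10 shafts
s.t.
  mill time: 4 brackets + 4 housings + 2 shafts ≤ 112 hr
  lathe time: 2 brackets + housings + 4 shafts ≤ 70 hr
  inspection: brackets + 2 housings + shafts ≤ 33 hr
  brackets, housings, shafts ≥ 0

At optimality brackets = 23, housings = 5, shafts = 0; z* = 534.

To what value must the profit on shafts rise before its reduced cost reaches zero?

At the optimum: mill time uses 112 of 112 (binding); lathe time uses 51 of 70 (slack = 19); inspection uses 33 of 33 (binding).
By complementary slackness, y = 0 for the non-binding constraint.
Dual feasibility on the basic columns requires 4·y_mill time + 1·y_inspection = 18, 4·y_mill time + 2·y_inspection = 24.
→ y_mill time = 3 and y_inspection = 6.
shafts enters the basis when its profit ≥ yᵀa₃ = 3·2 + 6·1 = 12.

12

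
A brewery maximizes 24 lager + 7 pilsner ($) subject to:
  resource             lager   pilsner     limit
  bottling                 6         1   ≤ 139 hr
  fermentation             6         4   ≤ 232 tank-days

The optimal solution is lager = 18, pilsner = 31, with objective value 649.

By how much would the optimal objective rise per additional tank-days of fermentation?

1

At the optimum: bottling uses 139 of 139 (binding); fermentation uses 232 of 232 (binding).
From A_Bᵀ y = c: 6·y_bottling + 6·y_fermentation = 24; 1·y_bottling + 4·y_fermentation = 7.
→ y_bottling = 3 and y_fermentation = 1.
Shadow price of fermentation = 1.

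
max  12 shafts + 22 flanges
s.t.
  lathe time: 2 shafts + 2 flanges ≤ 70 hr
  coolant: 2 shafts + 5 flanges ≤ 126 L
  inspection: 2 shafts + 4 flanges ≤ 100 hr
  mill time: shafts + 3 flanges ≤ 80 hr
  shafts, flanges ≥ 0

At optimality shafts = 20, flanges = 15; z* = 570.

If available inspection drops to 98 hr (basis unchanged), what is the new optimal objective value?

560

Binding: lathe time and inspection. Non-binding: coolant (11 unused), mill time (15 unused).
By complementary slackness, y = 0 for the non-binding constraints.
Dual feasibility on the basic columns requires 2·y_lathe time + 2·y_inspection = 12, 2·y_lathe time + 4·y_inspection = 22.
This yields shadow prices y_lathe time = 1, y_inspection = 5.
Δz = y_inspection·Δb = 5 × (-2) = -10, so new z* = 570 − 10 = 560.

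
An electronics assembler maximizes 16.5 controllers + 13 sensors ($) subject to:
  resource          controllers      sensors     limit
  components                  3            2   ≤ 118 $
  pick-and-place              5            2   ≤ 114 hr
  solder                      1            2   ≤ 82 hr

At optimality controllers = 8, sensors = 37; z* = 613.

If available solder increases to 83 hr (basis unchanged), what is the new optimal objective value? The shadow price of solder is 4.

617

Δb = 1, so new z* = 613 + (4)·(1) = 613 + 4 = 617.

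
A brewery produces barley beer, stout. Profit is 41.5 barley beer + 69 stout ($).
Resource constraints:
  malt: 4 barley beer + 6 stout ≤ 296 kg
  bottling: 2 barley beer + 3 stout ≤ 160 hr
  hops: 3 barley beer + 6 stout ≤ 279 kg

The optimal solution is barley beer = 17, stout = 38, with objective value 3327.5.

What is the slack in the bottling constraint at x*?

12

bottling used = 2·17 + 3·38 = 148; slack = 160 − 148 = 12.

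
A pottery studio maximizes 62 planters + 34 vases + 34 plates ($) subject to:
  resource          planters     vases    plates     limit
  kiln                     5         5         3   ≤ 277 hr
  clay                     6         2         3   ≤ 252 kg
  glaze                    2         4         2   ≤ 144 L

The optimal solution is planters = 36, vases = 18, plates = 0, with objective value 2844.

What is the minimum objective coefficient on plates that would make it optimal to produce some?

35

At the optimum: kiln uses 270 of 277 (slack = 7); clay uses 252 of 252 (binding); glaze uses 144 of 144 (binding).
Slack constraints have shadow price 0 (complementary slackness).
Dual feasibility on the basic columns requires 6·y_clay + 2·y_glaze = 62, 2·y_clay + 4·y_glaze = 34.
Solving: y_clay = 9, y_glaze = 4.
plates enters the basis when its profit ≥ yᵀa₃ = 9·3 + 4·2 = 35.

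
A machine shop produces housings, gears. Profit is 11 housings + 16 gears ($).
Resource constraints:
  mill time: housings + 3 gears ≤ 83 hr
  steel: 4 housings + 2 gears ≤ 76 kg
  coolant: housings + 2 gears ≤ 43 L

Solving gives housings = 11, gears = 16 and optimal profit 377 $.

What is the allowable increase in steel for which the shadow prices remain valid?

Binding constraints: steel, coolant. The basis is B = [[4,2],[1,2]] with det 6.
Per unit increase in steel, x* moves by d = (0.3333, -0.1667).
The basis stays optimal until gears reaches 0; allowable increase = 96 kg.

96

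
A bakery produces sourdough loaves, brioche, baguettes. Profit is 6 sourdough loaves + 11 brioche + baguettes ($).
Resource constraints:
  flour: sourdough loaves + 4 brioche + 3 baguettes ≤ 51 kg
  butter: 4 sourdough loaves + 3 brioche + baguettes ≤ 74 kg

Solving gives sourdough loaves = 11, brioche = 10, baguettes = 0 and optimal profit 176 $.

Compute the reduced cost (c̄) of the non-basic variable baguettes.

-6

At the optimum: flour uses 51 of 51 (binding); butter uses 74 of 74 (binding).
The binding rows give the dual system: 1·y_flour + 4·y_butter = 6 and 4·y_flour + 3·y_butter = 11.
→ y_flour = 2 and y_butter = 1.
Reduced cost of baguettes: c₃ − yᵀa₃ = 1 − (2·3 + 1·1) = 1 − 7 = -6.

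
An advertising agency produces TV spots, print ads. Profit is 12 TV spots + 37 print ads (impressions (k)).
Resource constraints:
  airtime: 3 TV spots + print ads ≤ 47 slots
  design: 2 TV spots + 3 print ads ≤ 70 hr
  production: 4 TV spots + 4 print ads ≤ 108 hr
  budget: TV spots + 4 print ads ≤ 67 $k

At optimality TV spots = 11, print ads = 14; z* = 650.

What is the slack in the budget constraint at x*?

0

budget used = 1·11 + 4·14 = 67; slack = 67 − 67 = 0.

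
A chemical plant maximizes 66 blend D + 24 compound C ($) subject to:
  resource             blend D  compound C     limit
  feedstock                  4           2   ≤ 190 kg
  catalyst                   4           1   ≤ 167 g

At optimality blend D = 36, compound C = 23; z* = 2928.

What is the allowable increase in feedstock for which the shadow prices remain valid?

144

Binding constraints: feedstock, catalyst. The basis is B = [[4,2],[4,1]] with det -4.
Per unit increase in feedstock, x* moves by d = (-0.25, 1).
The basis stays optimal until blend D reaches 0; allowable increase = 144 kg.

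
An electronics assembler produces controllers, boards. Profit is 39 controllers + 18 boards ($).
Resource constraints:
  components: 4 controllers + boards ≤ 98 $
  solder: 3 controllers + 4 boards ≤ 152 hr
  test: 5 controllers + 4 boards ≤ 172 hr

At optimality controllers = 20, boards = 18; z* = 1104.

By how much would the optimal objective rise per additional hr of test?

Check each constraint at x*: components 98/98 (tight); solder 132/152 (slack 20); test 172/172 (tight).
Since solder is not tight, its dual is 0.
The binding rows give the dual system: 4·y_components + 5·y_test = 39 and 1·y_components + 4·y_test = 18.
This yields shadow prices y_components = 6, y_test = 3.
Shadow price of test = 3.

3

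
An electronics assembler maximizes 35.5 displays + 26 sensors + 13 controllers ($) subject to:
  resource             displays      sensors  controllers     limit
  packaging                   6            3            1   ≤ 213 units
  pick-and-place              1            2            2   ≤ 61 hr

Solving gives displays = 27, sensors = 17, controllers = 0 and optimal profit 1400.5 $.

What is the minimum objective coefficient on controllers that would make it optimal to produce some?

16

At the optimum: packaging uses 213 of 213 (binding); pick-and-place uses 61 of 61 (binding).
From A_Bᵀ y = c: 6·y_packaging + 1·y_pick-and-place = 35.5; 3·y_packaging + 2·y_pick-and-place = 26.
This yields shadow prices y_packaging = 5, y_pick-and-place = 5.5.
controllers enters the basis when its profit ≥ yᵀa₃ = 5·1 + 5.5·2 = 16.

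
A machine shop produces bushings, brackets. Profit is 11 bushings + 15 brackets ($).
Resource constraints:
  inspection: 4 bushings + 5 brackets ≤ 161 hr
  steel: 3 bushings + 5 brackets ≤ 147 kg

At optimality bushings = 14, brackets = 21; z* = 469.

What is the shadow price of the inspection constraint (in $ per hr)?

2

Check each constraint at x*: inspection 161/161 (tight); steel 147/147 (tight).
The binding rows give the dual system: 4·y_inspection + 3·y_steel = 11 and 5·y_inspection + 5·y_steel = 15.
→ y_inspection = 2 and y_steel = 1.
Shadow price of inspection = 2.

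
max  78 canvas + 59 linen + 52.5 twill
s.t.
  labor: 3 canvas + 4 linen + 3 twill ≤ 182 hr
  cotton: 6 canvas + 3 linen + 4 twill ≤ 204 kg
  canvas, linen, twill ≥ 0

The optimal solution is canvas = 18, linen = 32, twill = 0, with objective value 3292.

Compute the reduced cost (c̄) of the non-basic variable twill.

-7.5

Check each constraint at x*: labor 182/182 (tight); cotton 204/204 (tight).
The binding rows give the dual system: 3·y_labor + 6·y_cotton = 78 and 4·y_labor + 3·y_cotton = 59.
This yields shadow prices y_labor = 8, y_cotton = 9.
Reduced cost of twill: c₃ − yᵀa₃ = 52.5 − (8·3 + 9·4) = 52.5 − 60 = -7.5.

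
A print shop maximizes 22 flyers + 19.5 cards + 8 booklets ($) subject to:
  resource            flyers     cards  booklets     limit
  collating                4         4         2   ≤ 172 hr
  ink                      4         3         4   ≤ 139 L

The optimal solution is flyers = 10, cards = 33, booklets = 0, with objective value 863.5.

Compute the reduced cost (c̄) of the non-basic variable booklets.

-8

Check each constraint at x*: collating 172/172 (tight); ink 139/139 (tight).
The binding rows give the dual system: 4·y_collating + 4·y_ink = 22 and 4·y_collating + 3·y_ink = 19.5.
→ y_collating = 3 and y_ink = 2.5.
Reduced cost of booklets: c₃ − yᵀa₃ = 8 − (3·2 + 2.5·4) = 8 − 16 = -8.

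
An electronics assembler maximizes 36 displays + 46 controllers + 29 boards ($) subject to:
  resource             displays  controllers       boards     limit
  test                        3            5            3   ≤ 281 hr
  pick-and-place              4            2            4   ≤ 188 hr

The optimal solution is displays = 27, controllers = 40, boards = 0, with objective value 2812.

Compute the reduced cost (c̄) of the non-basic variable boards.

Both test and pick-and-place are binding at x*.
The binding rows give the dual system: 3·y_test + 4·y_pick-and-place = 36 and 5·y_test + 2·y_pick-and-place = 46.
Solving: y_test = 8, y_pick-and-place = 3.
Reduced cost of boards: c₃ − yᵀa₃ = 29 − (8·3 + 3·4) = 29 − 36 = -7.

-7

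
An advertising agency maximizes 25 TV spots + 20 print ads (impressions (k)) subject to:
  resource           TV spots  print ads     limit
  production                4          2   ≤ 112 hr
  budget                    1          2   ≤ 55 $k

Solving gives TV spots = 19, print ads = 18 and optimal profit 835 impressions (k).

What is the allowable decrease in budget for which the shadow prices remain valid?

27

Binding constraints: production, budget. The basis is B = [[4,2],[1,2]] with det 6.
Per unit decrease in budget, x* moves by d = (0.3333, -0.6667).
The basis stays optimal until print ads reaches 0; allowable decrease = 27 $k.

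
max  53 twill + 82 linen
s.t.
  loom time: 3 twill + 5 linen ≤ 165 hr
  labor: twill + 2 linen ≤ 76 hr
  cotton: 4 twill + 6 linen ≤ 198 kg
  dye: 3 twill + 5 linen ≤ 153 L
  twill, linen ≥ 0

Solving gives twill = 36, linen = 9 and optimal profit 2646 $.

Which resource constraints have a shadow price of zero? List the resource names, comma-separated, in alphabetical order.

loom time: 153/165 (slack 12)
labor: 54/76 (slack 22)
cotton: 198/198 (binding)
dye: 153/153 (binding)
By complementary slackness, a constraint with positive slack has shadow price 0 → labor, loom time.

labor, loom time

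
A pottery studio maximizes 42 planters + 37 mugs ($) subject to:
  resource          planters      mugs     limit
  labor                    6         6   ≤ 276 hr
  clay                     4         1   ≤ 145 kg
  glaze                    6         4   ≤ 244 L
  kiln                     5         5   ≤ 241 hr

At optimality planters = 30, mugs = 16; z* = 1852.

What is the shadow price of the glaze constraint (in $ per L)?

Check each constraint at x*: labor 276/276 (tight); clay 136/145 (slack 9); glaze 244/244 (tight); kiln 230/241 (slack 11).
Slack constraints have shadow price 0 (complementary slackness).
From A_Bᵀ y = c: 6·y_labor + 6·y_glaze = 42; 6·y_labor + 4·y_glaze = 37.
This yields shadow prices y_labor = 4.5, y_glaze = 2.5.
Shadow price of glaze = 2.5.

2.5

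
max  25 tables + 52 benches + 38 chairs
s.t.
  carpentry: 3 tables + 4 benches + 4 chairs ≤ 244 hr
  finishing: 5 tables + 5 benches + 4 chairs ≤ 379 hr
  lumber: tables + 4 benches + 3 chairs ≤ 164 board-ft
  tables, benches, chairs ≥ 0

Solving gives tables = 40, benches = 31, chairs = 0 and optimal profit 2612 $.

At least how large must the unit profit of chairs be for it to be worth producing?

Check each constraint at x*: carpentry 244/244 (tight); finishing 355/379 (slack 24); lumber 164/164 (tight).
By complementary slackness, y = 0 for the non-binding constraint.
From A_Bᵀ y = c: 3·y_carpentry + 1·y_lumber = 25; 4·y_carpentry + 4·y_lumber = 52.
Solving: y_carpentry = 6, y_lumber = 7.
chairs enters the basis when its profit ≥ yᵀa₃ = 6·4 + 7·3 = 45.

45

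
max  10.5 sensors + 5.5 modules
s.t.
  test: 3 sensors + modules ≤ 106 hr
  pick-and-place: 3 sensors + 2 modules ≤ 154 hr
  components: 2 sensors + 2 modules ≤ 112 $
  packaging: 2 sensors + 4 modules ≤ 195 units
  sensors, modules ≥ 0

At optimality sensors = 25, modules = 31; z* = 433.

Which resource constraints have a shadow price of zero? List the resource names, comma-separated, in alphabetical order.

test: 106/106 (binding)
pick-and-place: 137/154 (slack 17)
components: 112/112 (binding)
packaging: 174/195 (slack 21)
By complementary slackness, a constraint with positive slack has shadow price 0 → packaging, pick-and-place.

packaging, pick-and-place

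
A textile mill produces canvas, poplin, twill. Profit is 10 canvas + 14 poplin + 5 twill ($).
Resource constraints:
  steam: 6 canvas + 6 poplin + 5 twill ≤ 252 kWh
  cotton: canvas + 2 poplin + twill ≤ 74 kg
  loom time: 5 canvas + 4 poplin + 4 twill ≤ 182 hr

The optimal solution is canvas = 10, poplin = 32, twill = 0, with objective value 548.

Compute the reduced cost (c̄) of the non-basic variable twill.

Check each constraint at x*: steam 252/252 (tight); cotton 74/74 (tight); loom time 178/182 (slack 4).
Slack constraints have shadow price 0 (complementary slackness).
Dual feasibility on the basic columns requires 6·y_steam + 1·y_cotton = 10, 6·y_steam + 2·y_cotton = 14.
This yields shadow prices y_steam = 1, y_cotton = 4.
Reduced cost of twill: c₃ − yᵀa₃ = 5 − (1·5 + 4·1) = 5 − 9 = -4.

-4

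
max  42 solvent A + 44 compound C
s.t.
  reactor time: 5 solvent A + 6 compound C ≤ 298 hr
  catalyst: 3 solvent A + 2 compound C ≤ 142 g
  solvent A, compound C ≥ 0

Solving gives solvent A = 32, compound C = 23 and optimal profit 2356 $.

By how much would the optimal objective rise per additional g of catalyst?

At the optimum: reactor time uses 298 of 298 (binding); catalyst uses 142 of 142 (binding).
The binding rows give the dual system: 5·y_reactor time + 3·y_catalyst = 42 and 6·y_reactor time + 2·y_catalyst = 44.
Solving: y_reactor time = 6, y_catalyst = 4.
Shadow price of catalyst = 4.

4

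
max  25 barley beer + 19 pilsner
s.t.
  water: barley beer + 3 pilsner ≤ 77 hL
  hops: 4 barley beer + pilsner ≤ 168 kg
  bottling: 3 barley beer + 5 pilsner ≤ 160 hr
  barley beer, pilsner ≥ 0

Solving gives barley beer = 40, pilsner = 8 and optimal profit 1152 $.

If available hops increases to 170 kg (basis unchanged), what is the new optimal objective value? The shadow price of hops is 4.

Δb = 2, so new z* = 1152 + (4)·(2) = 1152 + 8 = 1160.

1160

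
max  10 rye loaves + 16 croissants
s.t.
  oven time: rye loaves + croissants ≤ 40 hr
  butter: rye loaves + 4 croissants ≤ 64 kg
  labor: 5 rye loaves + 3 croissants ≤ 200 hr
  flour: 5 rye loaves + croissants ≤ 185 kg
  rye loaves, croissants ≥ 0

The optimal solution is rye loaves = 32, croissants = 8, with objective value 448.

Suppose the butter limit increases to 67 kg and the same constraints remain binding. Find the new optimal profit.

Check each constraint at x*: oven time 40/40 (tight); butter 64/64 (tight); labor 184/200 (slack 16); flour 168/185 (slack 17).
By complementary slackness, y = 0 for the non-binding constraints.
The binding rows give the dual system: 1·y_oven time + 1·y_butter = 10 and 1·y_oven time + 4·y_butter = 16.
Solving: y_oven time = 8, y_butter = 2.
Δz = y_butter·Δb = 2 × (3) = 6, so new z* = 448 + 6 = 454.

454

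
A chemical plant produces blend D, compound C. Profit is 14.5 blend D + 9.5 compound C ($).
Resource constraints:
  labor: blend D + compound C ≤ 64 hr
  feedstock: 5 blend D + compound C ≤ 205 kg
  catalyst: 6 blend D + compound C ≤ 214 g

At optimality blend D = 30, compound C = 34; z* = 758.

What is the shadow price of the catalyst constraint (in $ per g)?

1

Check each constraint at x*: labor 64/64 (tight); feedstock 184/205 (slack 21); catalyst 214/214 (tight).
By complementary slackness, y = 0 for the non-binding constraint.
From A_Bᵀ y = c: 1·y_labor + 6·y_catalyst = 14.5; 1·y_labor + 1·y_catalyst = 9.5.
This yields shadow prices y_labor = 8.5, y_catalyst = 1.
Shadow price of catalyst = 1.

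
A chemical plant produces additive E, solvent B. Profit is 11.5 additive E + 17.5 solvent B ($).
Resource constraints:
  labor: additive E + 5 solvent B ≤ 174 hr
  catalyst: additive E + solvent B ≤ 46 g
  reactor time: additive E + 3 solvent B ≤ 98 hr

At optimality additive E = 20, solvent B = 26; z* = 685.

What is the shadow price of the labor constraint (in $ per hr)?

0

At the optimum: labor uses 150 of 174 (slack = 24); catalyst uses 46 of 46 (binding); reactor time uses 98 of 98 (binding).
By complementary slackness, y = 0 for the non-binding constraint.
Dual feasibility on the basic columns requires 1·y_catalyst + 1·y_reactor time = 11.5, 1·y_catalyst + 3·y_reactor time = 17.5.
Solving: y_catalyst = 8.5, y_reactor time = 3.
Shadow price of labor = 0.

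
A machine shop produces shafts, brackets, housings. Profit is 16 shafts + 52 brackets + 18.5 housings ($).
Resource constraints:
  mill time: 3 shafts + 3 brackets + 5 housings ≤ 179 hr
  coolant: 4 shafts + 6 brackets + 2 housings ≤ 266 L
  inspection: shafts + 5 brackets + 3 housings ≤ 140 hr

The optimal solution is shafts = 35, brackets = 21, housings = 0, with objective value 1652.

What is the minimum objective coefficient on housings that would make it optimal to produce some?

Binding: coolant and inspection. Non-binding: mill time (11 unused).
Slack constraints have shadow price 0 (complementary slackness).
Dual feasibility on the basic columns requires 4·y_coolant + 1·y_inspection = 16, 6·y_coolant + 5·y_inspection = 52.
This yields shadow prices y_coolant = 2, y_inspection = 8.
housings enters the basis when its profit ≥ yᵀa₃ = 2·2 + 8·3 = 28.

28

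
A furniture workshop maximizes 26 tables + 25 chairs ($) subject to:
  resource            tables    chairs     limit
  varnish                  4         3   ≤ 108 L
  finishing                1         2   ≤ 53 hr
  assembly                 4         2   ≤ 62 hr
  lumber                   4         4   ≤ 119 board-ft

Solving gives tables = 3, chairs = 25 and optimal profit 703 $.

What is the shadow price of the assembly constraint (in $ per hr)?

4.5

Binding: finishing and assembly. Non-binding: varnish (21 unused), lumber (7 unused).
Slack constraints have shadow price 0 (complementary slackness).
The binding rows give the dual system: 1·y_finishing + 4·y_assembly = 26 and 2·y_finishing + 2·y_assembly = 25.
→ y_finishing = 8 and y_assembly = 4.5.
Shadow price of assembly = 4.5.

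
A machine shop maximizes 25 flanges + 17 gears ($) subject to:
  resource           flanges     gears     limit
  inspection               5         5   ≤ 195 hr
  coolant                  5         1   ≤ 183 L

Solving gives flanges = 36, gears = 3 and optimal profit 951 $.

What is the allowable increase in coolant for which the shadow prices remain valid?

12

Binding constraints: inspection, coolant. The basis is B = [[5,5],[5,1]] with det -20.
Per unit increase in coolant, x* moves by d = (0.25, -0.25).
The basis stays optimal until gears reaches 0; allowable increase = 12 L.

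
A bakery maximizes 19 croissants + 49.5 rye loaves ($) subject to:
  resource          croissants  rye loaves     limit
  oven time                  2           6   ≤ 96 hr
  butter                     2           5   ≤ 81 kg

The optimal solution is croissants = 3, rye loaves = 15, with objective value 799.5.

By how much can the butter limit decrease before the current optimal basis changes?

1

Binding constraints: oven time, butter. The basis is B = [[2,6],[2,5]] with det -2.
Per unit decrease in butter, x* moves by d = (-3, 1).
The basis stays optimal until croissants reaches 0; allowable decrease = 1 kg.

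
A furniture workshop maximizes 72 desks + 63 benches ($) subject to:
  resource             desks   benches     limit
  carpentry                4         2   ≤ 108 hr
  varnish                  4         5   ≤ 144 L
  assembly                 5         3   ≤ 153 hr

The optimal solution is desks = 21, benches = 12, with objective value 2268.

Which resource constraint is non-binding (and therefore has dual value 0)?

assembly

carpentry: 108/108 (binding)
varnish: 144/144 (binding)
assembly: 141/153 (slack 12)
By complementary slackness, a constraint with positive slack has shadow price 0 → assembly.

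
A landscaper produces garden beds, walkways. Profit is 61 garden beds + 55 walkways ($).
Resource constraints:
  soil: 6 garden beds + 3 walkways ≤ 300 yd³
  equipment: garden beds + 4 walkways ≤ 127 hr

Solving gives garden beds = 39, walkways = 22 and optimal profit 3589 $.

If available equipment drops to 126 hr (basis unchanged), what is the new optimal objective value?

At the optimum: soil uses 300 of 300 (binding); equipment uses 127 of 127 (binding).
Dual feasibility on the basic columns requires 6·y_soil + 1·y_equipment = 61, 3·y_soil + 4·y_equipment = 55.
→ y_soil = 9 and y_equipment = 7.
Δz = y_equipment·Δb = 7 × (-1) = -7, so new z* = 3589 − 7 = 3582.

3582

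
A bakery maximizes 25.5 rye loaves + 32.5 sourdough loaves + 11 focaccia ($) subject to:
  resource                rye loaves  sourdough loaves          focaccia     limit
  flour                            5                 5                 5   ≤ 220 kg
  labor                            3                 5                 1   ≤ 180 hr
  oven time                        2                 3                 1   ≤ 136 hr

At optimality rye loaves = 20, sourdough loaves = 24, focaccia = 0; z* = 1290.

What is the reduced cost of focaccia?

-7.5

Check each constraint at x*: flour 220/220 (tight); labor 180/180 (tight); oven time 112/136 (slack 24).
Since oven time is not tight, its dual is 0.
The binding rows give the dual system: 5·y_flour + 3·y_labor = 25.5 and 5·y_flour + 5·y_labor = 32.5.
→ y_flour = 3 and y_labor = 3.5.
Reduced cost of focaccia: c₃ − yᵀa₃ = 11 − (3·5 + 3.5·1) = 11 − 18.5 = -7.5.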